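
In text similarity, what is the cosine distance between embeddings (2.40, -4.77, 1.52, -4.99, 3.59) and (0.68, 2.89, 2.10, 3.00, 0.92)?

With u = (2.40, -4.77, 1.52, -4.99, 3.59), v = (0.68, 2.89, 2.10, 3.00, 0.92):
u·v = 2.4·0.68 + (-4.77)·2.89 + 1.52·2.1 + (-4.99)·3 + 3.59·0.92 = 1.632 + (-13.7853) + 3.192 + (-14.97) + 3.3028 = -20.6285.
|u| = √(2.4² + (-4.77)² + 1.52² + (-4.99)² + 3.59²) = √(5.76 + 22.7529 + 2.3104 + 24.9001 + 12.8881) = √68.6115, |v| = √(0.68² + 2.89² + 2.1² + 3² + 0.92²) = √(0.4624 + 8.3521 + 4.41 + 9 + 0.8464) = √23.0709.
cos θ = (u·v)/(|u||v|) = -20.6285/(√68.6115·√23.0709) ≈ -0.5185
Cosine distance = 1 - cos θ ≈ 1 - (-0.5185) = 1.5185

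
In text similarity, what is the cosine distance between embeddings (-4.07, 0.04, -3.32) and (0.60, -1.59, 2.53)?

With u = (-4.07, 0.04, -3.32), v = (0.60, -1.59, 2.53):
u·v = (-4.07)·0.6 + 0.04·(-1.59) + (-3.32)·2.53 = (-2.442) + (-0.0636) + (-8.3996) = -10.9052.
|u| = √((-4.07)² + 0.04² + (-3.32)²) = √(16.5649 + 0.0016 + 11.0224) = √27.5889, |v| = √(0.6² + (-1.59)² + 2.53²) = √(0.36 + 2.5281 + 6.4009) = √9.289.
cos θ = (u·v)/(|u||v|) = -10.9052/(√27.5889·√9.289) ≈ -0.6812
Cosine distance = 1 - cos θ ≈ 1 - (-0.6812) = 1.6812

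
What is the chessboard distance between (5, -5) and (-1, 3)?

max(|x_i - y_i|) = max(|5 - (-1)|, |-5 - 3|) = max(6, 8) = 8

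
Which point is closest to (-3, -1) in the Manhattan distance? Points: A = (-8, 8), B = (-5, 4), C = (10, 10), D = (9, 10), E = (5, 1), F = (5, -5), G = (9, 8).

Distances: d(A) = 14, d(B) = 7, d(C) = 24, d(D) = 23, d(E) = 10, d(F) = 12, d(G) = 21. Nearest: B = (-5, 4) with distance 7.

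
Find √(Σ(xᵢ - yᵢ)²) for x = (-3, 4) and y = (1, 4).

√(Σ(x_i - y_i)²) = √((-3 - 1)² + (4 - 4)²)
= √((-4)² + 0²) = √(16 + 0) = √16 = 4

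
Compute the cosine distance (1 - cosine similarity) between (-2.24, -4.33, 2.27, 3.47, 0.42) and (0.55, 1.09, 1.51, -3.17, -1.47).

With u = (-2.24, -4.33, 2.27, 3.47, 0.42), v = (0.55, 1.09, 1.51, -3.17, -1.47):
u·v = (-2.24)·0.55 + (-4.33)·1.09 + 2.27·1.51 + 3.47·(-3.17) + 0.42·(-1.47) = (-1.232) + (-4.7197) + 3.4277 + (-10.9999) + (-0.6174) = -14.1413.
|u| = √((-2.24)² + (-4.33)² + 2.27² + 3.47² + 0.42²) = √(5.0176 + 18.7489 + 5.1529 + 12.0409 + 0.1764) = √41.1367, |v| = √(0.55² + 1.09² + 1.51² + (-3.17)² + (-1.47)²) = √(0.3025 + 1.1881 + 2.2801 + 10.0489 + 2.1609) = √15.9805.
cos θ = (u·v)/(|u||v|) = -14.1413/(√41.1367·√15.9805) ≈ -0.5515
Cosine distance = 1 - cos θ ≈ 1 - (-0.5515) = 1.5515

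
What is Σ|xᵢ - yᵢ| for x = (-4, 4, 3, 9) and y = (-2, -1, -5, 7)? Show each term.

Σ|x_i - y_i| = |-4 - (-2)| + |4 - (-1)| + |3 - (-5)| + |9 - 7| = 2 + 5 + 8 + 2 = 17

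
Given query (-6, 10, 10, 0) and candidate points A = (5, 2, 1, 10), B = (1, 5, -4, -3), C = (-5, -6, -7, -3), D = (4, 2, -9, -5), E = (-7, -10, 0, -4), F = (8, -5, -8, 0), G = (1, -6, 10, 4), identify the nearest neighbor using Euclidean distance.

Distances: d(A) ≈ 19.1311, d(B) ≈ 16.7033, d(C) ≈ 23.5584, d(D) ≈ 23.4521, d(E) ≈ 22.7376, d(F) ≈ 27.2947, d(G) ≈ 17.9165. Nearest: B = (1, 5, -4, -3) with distance 16.7033.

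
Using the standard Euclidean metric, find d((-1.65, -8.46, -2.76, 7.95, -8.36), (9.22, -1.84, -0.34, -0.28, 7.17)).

√(Σ(x_i - y_i)²) = √((-1.65 - 9.22)² + (-8.46 - (-1.84))² + (-2.76 - (-0.34))² + (7.95 - (-0.28))² + (-8.36 - 7.17)²)
= √((-10.87)² + (-6.62)² + (-2.42)² + 8.23² + (-15.53)²) = √(118.1569 + 43.8244 + 5.8564 + 67.7329 + 241.1809) = √476.7515 ≈ 21.8346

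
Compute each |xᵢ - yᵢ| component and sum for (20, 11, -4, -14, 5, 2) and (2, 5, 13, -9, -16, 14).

Σ|x_i - y_i| = |20 - 2| + |11 - 5| + |-4 - 13| + |-14 - (-9)| + |5 - (-16)| + |2 - 14| = 18 + 6 + 17 + 5 + 21 + 12 = 79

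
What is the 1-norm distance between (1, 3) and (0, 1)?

Σ|x_i - y_i| = |1 - 0| + |3 - 1| = 1 + 2 = 3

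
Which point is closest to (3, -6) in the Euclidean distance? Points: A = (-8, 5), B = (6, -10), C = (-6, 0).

Distances: d(A) ≈ 15.5563, d(B) = 5, d(C) ≈ 10.8167. Nearest: B = (6, -10) with distance 5.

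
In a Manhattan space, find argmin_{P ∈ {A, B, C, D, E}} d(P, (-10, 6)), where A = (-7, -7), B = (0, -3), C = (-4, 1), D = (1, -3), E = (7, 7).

Distances: d(A) = 16, d(B) = 19, d(C) = 11, d(D) = 20, d(E) = 18. Nearest: C = (-4, 1) with distance 11.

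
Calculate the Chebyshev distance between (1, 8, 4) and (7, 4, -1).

max(|x_i - y_i|) = max(|1 - 7|, |8 - 4|, |4 - (-1)|) = max(6, 4, 5) = 6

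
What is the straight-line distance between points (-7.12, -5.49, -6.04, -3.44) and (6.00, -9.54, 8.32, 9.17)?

√(Σ(x_i - y_i)²) = √((-7.12 - 6)² + (-5.49 - (-9.54))² + (-6.04 - 8.32)² + (-3.44 - 9.17)²)
= √((-13.12)² + 4.05² + (-14.36)² + (-12.61)²) = √(172.1344 + 16.4025 + 206.2096 + 159.0121) = √553.7586 ≈ 23.5321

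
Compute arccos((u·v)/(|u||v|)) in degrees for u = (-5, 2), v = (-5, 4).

With u = (-5, 2), v = (-5, 4):
u·v = (-5)·(-5) + 2·4 = 25 + 8 = 33.
|u| = √((-5)² + 2²) = √29, |v| = √((-5)² + 4²) = √41, so |u||v| = √(29·41) = √1189.
cos θ = (u·v)/(|u||v|) = 33/√1189 ≈ 0.957024
θ = arccos(0.957024) ≈ 16.86°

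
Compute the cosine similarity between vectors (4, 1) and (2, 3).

With u = (4, 1), v = (2, 3):
u·v = 4·2 + 1·3 = 8 + 3 = 11.
|u| = √(4² + 1²) = √17, |v| = √(2² + 3²) = √13, so |u||v| = √(17·13) = √221.
cos θ = (u·v)/(|u||v|) = 11/√221 ≈ 0.7399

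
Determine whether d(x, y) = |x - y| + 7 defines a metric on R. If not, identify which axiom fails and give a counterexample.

No. d fails identity of indiscernibles (specifically d(x,x) = 0): d(5, 5) = |5 - 5| + 7 = 0 + 7 = 7 ≠ 0.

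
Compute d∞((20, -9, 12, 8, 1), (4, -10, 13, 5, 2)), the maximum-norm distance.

max(|x_i - y_i|) = max(|20 - 4|, |-9 - (-10)|, |12 - 13|, |8 - 5|, |1 - 2|) = max(16, 1, 1, 3, 1) = 16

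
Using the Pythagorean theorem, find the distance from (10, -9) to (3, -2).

√(Σ(x_i - y_i)²) = √((10 - 3)² + (-9 - (-2))²)
= √(7² + (-7)²) = √(49 + 49) = √98 ≈ 9.8995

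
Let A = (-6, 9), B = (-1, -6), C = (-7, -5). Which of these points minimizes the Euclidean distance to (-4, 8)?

Distances: d(A) ≈ 2.2361, d(B) ≈ 14.3178, d(C) ≈ 13.3417. Nearest: A = (-6, 9) with distance 2.2361.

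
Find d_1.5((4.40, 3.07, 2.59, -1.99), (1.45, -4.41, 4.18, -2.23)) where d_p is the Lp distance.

(Σ|x_i - y_i|^1.5)^(1/1.5) = (|4.4 - 1.45|^1.5 + |3.07 - (-4.41)|^1.5 + |2.59 - 4.18|^1.5 + |-1.99 - (-2.23)|^1.5)^(1/1.5)
= (2.95^1.5 + 7.48^1.5 + 1.59^1.5 + 0.24^1.5)^(1/1.5) ≈ (5.0668 + 20.4575 + 2.0049 + 0.1176)^(1/1.5) = (27.6468)^(1/1.5) ≈ 9.1432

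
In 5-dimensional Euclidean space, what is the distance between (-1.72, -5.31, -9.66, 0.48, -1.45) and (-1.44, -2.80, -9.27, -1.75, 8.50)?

√(Σ(x_i - y_i)²) = √((-1.72 - (-1.44))² + (-5.31 - (-2.8))² + (-9.66 - (-9.27))² + (0.48 - (-1.75))² + (-1.45 - 8.5)²)
= √((-0.28)² + (-2.51)² + (-0.39)² + 2.23² + (-9.95)²) = √(0.0784 + 6.3001 + 0.1521 + 4.9729 + 99.0025) = √110.506 ≈ 10.5122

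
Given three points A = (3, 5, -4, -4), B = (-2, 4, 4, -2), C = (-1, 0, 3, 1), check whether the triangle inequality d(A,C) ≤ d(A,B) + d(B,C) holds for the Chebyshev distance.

d(A,B) = max(5, 1, 8, 2) = 8, d(B,C) = max(1, 4, 1, 3) = 4, d(A,C) = max(4, 5, 7, 5) = 7.
d(A,C) = 7 ≤ 8 + 4 = 12. Triangle inequality is satisfied.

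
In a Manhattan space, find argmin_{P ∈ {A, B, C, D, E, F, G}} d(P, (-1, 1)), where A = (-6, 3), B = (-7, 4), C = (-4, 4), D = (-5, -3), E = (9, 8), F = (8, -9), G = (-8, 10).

Distances: d(A) = 7, d(B) = 9, d(C) = 6, d(D) = 8, d(E) = 17, d(F) = 19, d(G) = 16. Nearest: C = (-4, 4) with distance 6.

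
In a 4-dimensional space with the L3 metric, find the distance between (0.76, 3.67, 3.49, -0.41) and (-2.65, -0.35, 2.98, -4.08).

(Σ|x_i - y_i|^3)^(1/3) = (|0.76 - (-2.65)|^3 + |3.67 - (-0.35)|^3 + |3.49 - 2.98|^3 + |-0.41 - (-4.08)|^3)^(1/3)
= (3.41^3 + 4.02^3 + 0.51^3 + 3.67^3)^(1/3) ≈ (39.6518 + 64.9648 + 0.1327 + 49.4309)^(1/3) = (154.1802)^(1/3) ≈ 5.3622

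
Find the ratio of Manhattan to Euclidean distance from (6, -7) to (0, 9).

L1 = |6 - 0| + |-7 - 9| = 6 + 16 = 22
L2 = √(6² + 16²) = √292 ≈ 17.088
L1 ≥ L2 always (equality iff movement is along one axis); L1 > L2 here.
Ratio L1/L2 = 22/√292 ≈ 1.2875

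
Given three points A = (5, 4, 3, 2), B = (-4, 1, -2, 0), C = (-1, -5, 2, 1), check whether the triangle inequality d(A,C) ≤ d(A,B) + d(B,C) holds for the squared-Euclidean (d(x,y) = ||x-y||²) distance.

d(A,B) = 9² + 3² + 5² + 2² = 119, d(B,C) = 3² + 6² + 4² + 1² = 62, d(A,C) = 6² + 9² + 1² + 1² = 119.
d(A,C) = 119 ≤ 119 + 62 = 181. Triangle inequality is satisfied.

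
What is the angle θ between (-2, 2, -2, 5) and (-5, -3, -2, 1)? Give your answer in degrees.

With u = (-2, 2, -2, 5), v = (-5, -3, -2, 1):
u·v = (-2)·(-5) + 2·(-3) + (-2)·(-2) + 5·1 = 10 + (-6) + 4 + 5 = 13.
|u| = √((-2)² + 2² + (-2)² + 5²) = √37, |v| = √((-5)² + (-3)² + (-2)² + 1²) = √39, so |u||v| = √(37·39) = √1443.
cos θ = (u·v)/(|u||v|) = 13/√1443 ≈ 0.342224
θ = arccos(0.342224) ≈ 69.99°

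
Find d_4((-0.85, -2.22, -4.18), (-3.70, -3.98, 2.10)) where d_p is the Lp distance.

(Σ|x_i - y_i|^4)^(1/4) = (|-0.85 - (-3.7)|^4 + |-2.22 - (-3.98)|^4 + |-4.18 - 2.1|^4)^(1/4)
= (2.85^4 + 1.76^4 + 6.28^4)^(1/4) ≈ (65.975 + 9.5951 + 1555.3874)^(1/4) = (1630.9575)^(1/4) ≈ 6.3549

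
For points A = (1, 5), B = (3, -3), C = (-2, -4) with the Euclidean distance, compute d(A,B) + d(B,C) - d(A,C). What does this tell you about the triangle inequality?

d(A,B) = √(2² + 8²) = √68 ≈ 8.2462, d(B,C) = √(5² + 1²) = √26 ≈ 5.099, d(A,C) = √(3² + 9²) = √90 ≈ 9.4868.
d(A,B) + d(B,C) - d(A,C) = 8.2462 + 5.099 - 9.4868 = 13.3452 - 9.4868 = 3.8584 (to 4 decimal places). This is ≥ 0, so the triangle inequality holds for these points.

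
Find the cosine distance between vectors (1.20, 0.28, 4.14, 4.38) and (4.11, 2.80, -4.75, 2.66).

With u = (1.20, 0.28, 4.14, 4.38), v = (4.11, 2.80, -4.75, 2.66):
u·v = 1.2·4.11 + 0.28·2.8 + 4.14·(-4.75) + 4.38·2.66 = 4.932 + 0.784 + (-19.665) + 11.6508 = -2.2982.
|u| = √(1.2² + 0.28² + 4.14² + 4.38²) = √(1.44 + 0.0784 + 17.1396 + 19.1844) = √37.8424, |v| = √(4.11² + 2.8² + (-4.75)² + 2.66²) = √(16.8921 + 7.84 + 22.5625 + 7.0756) = √54.3702.
cos θ = (u·v)/(|u||v|) = -2.2982/(√37.8424·√54.3702) ≈ -0.0507
Cosine distance = 1 - cos θ ≈ 1 - (-0.0507) = 1.0507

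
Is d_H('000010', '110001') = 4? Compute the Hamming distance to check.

Differing positions: 1, 2, 5, 6. Hamming distance = 4, so the claim is true.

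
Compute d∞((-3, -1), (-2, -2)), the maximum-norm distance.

max(|x_i - y_i|) = max(|-3 - (-2)|, |-1 - (-2)|) = max(1, 1) = 1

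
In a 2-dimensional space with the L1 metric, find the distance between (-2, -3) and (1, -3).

Σ|x_i - y_i| = |-2 - 1| + |-3 - (-3)| = 3 + 0 = 3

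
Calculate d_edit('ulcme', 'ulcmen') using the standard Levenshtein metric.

Let D[i][j] be the edit distance between the first i characters of 'ulcme' and the first j characters of 'ulcmen', with D[i][0] = i, D[0][j] = j, and D[i][j] = D[i-1][j-1] if the characters match, else 1 + min(D[i-1][j], D[i][j-1], D[i-1][j-1]). Filling the table (rows: prefixes of 'ulcme', columns: prefixes of 'ulcmen'):
     ε  u  l  c  m  e  n
  ε  0  1  2  3  4  5  6
  u  1  0  1  2  3  4  5
  l  2  1  0  1  2  3  4
  c  3  2  1  0  1  2  3
  m  4  3  2  1  0  1  2
  e  5  4  3  2  1  0  1
The bottom-right entry gives D[5][6] = 1, so no sequence of fewer than 1 edit works. Backtracking through the table gives one optimal edit sequence (1 edit):
  ulcme → ulcmen (ins n @6)
Edit distance = 1.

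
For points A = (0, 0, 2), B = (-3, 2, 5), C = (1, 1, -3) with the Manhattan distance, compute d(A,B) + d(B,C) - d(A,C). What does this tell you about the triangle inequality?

d(A,B) = 3 + 2 + 3 = 8, d(B,C) = 4 + 1 + 8 = 13, d(A,C) = 1 + 1 + 5 = 7.
d(A,B) + d(B,C) - d(A,C) = 8 + 13 - 7 = 21 - 7 = 14. This is ≥ 0, so the triangle inequality holds for these points.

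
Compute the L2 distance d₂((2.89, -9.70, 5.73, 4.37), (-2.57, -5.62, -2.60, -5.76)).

√(Σ(x_i - y_i)²) = √((2.89 - (-2.57))² + (-9.7 - (-5.62))² + (5.73 - (-2.6))² + (4.37 - (-5.76))²)
= √(5.46² + (-4.08)² + 8.33² + 10.13²) = √(29.8116 + 16.6464 + 69.3889 + 102.6169) = √218.4638 ≈ 14.7805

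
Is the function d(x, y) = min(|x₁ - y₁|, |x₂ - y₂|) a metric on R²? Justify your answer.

No. d fails identity of indiscernibles: take x = (4, 0) and y = (4, 9). Then d(x,y) = min(|4 - 4|, |0 - 9|) = min(0, 9) = 0, yet x ≠ y.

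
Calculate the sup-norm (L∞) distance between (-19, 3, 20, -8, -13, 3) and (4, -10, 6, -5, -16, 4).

max(|x_i - y_i|) = max(|-19 - 4|, |3 - (-10)|, |20 - 6|, |-8 - (-5)|, |-13 - (-16)|, |3 - 4|) = max(23, 13, 14, 3, 3, 1) = 23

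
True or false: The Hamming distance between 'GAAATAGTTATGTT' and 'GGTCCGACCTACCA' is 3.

Differing positions: 2, 3, 4, 5, 6, 7, 8, 9, 10, 11, 12, 13, 14. Hamming distance = 13, so the claim that d_H = 3 is false.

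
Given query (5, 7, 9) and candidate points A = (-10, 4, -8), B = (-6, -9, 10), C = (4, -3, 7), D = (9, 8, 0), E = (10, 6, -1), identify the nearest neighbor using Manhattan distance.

Distances: d(A) = 35, d(B) = 28, d(C) = 13, d(D) = 14, d(E) = 16. Nearest: C = (4, -3, 7) with distance 13.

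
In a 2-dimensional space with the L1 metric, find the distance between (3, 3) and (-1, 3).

Σ|x_i - y_i| = |3 - (-1)| + |3 - 3| = 4 + 0 = 4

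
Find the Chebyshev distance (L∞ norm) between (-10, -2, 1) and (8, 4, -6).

max(|x_i - y_i|) = max(|-10 - 8|, |-2 - 4|, |1 - (-6)|) = max(18, 6, 7) = 18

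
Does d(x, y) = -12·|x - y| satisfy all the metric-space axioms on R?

No. With c = -12 < 0, d fails non-negativity: d(7, 10) = -12·|7 - 10| = -12·3 = -36 < 0.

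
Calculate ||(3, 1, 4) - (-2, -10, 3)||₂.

√(Σ(x_i - y_i)²) = √((3 - (-2))² + (1 - (-10))² + (4 - 3)²)
= √(5² + 11² + 1²) = √(25 + 121 + 1) = √147 ≈ 12.1244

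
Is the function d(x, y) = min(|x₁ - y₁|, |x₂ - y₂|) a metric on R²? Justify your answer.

No. d fails identity of indiscernibles: take x = (2, 0) and y = (2, 4). Then d(x,y) = min(|2 - 2|, |0 - 4|) = min(0, 4) = 0, yet x ≠ y.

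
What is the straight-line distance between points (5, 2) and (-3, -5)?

√(Σ(x_i - y_i)²) = √((5 - (-3))² + (2 - (-5))²)
= √(8² + 7²) = √(64 + 49) = √113 ≈ 10.6301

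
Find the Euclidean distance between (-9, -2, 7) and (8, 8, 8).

√(Σ(x_i - y_i)²) = √((-9 - 8)² + (-2 - 8)² + (7 - 8)²)
= √((-17)² + (-10)² + (-1)²) = √(289 + 100 + 1) = √390 ≈ 19.7484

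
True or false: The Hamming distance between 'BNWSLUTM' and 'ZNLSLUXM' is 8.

Differing positions: 1, 3, 7. Hamming distance = 3, so the claim that d_H = 8 is false.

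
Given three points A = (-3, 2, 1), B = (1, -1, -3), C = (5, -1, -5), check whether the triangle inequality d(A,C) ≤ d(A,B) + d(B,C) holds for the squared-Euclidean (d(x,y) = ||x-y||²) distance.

d(A,B) = 4² + 3² + 4² = 41, d(B,C) = 4² + 0² + 2² = 20, d(A,C) = 8² + 3² + 6² = 109.
d(A,C) = 109 > 41 + 20 = 61. Triangle inequality is VIOLATED. (Squared-Euclidean is not a metric — this is a counterexample.)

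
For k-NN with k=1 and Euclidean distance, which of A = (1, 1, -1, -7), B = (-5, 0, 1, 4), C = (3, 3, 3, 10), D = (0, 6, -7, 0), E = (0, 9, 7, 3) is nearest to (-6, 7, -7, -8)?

Distances: d(A) ≈ 11.0454, d(B) ≈ 16.0624, d(C) ≈ 22.8254, d(D) ≈ 10.0499, d(E) ≈ 18.8944. Nearest: D = (0, 6, -7, 0) with distance 10.0499.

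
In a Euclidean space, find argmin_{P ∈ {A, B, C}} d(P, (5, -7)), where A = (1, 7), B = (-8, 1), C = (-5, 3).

Distances: d(A) ≈ 14.5602, d(B) ≈ 15.2643, d(C) ≈ 14.1421. Nearest: C = (-5, 3) with distance 14.1421.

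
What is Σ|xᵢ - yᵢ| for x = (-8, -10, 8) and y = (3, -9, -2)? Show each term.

Σ|x_i - y_i| = |-8 - 3| + |-10 - (-9)| + |8 - (-2)| = 11 + 1 + 10 = 22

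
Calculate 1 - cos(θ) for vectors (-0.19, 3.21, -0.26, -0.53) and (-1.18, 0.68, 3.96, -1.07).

With u = (-0.19, 3.21, -0.26, -0.53), v = (-1.18, 0.68, 3.96, -1.07):
u·v = (-0.19)·(-1.18) + 3.21·0.68 + (-0.26)·3.96 + (-0.53)·(-1.07) = 0.2242 + 2.1828 + (-1.0296) + 0.5671 = 1.9445.
|u| = √((-0.19)² + 3.21² + (-0.26)² + (-0.53)²) = √(0.0361 + 10.3041 + 0.0676 + 0.2809) = √10.6887, |v| = √((-1.18)² + 0.68² + 3.96² + (-1.07)²) = √(1.3924 + 0.4624 + 15.6816 + 1.1449) = √18.6813.
cos θ = (u·v)/(|u||v|) = 1.9445/(√10.6887·√18.6813) ≈ 0.1376
Cosine distance = 1 - cos θ ≈ 1 - 0.1376 = 0.8624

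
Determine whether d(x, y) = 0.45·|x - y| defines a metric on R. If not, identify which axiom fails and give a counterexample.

Yes. Since |x - y| is a metric on R and 0.45 > 0, the positive scalar multiple 0.45·|x - y| is also a metric: scaling by a positive constant preserves non-negativity, identity (d=0 ⟺ |x-y|=0 ⟺ x=y), symmetry, and the triangle inequality.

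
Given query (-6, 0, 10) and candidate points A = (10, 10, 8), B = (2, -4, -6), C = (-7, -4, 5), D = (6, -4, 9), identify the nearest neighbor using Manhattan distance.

Distances: d(A) = 28, d(B) = 28, d(C) = 10, d(D) = 17. Nearest: C = (-7, -4, 5) with distance 10.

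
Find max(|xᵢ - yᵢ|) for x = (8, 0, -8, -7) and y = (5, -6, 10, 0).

max(|x_i - y_i|) = max(|8 - 5|, |0 - (-6)|, |-8 - 10|, |-7 - 0|) = max(3, 6, 18, 7) = 18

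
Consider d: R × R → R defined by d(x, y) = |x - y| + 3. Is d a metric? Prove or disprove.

No. d fails identity of indiscernibles (specifically d(x,x) = 0): d(-3, -3) = |-3 - (-3)| + 3 = 0 + 3 = 3 ≠ 0.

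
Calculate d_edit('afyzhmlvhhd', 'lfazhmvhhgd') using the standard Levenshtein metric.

Let D[i][j] be the edit distance between the first i characters of 'afyzhmlvhhd' and the first j characters of 'lfazhmvhhgd', with D[i][0] = i, D[0][j] = j, and D[i][j] = D[i-1][j-1] if the characters match, else 1 + min(D[i-1][j], D[i][j-1], D[i-1][j-1]). Filling the table (rows: prefixes of 'afyzhmlvhhd', columns: prefixes of 'lfazhmvhhgd'):
     ε  l  f  a  z  h  m  v  h  h  g  d
  ε  0  1  2  3  4  5  6  7  8  9 10 11
  a  1  1  2  2  3  4  5  6  7  8  9 10
  f  2  2  1  2  3  4  5  6  7  8  9 10
  y  3  3  2  2  3  4  5  6  7  8  9 10
  z  4  4  3  3  2  3  4  5  6  7  8  9
  h  5  5  4  4  3  2  3  4  5  6  7  8
  m  6  6  5  5  4  3  2  3  4  5  6  7
  l  7  6  6  6  5  4  3  3  4  5  6  7
  v  8  7  7  7  6  5  4  3  4  5  6  7
  h  9  8  8  8  7  6  5  4  3  4  5  6
  h 10  9  9  9  8  7  6  5  4  3  4  5
  d 11 10 10 10  9  8  7  6  5  4  4  4
The bottom-right entry gives D[11][11] = 4, so no sequence of fewer than 4 edits works. Backtracking through the table gives one optimal edit sequence (4 edits):
  afyzhmlvhhd → lfyzhmlvhhd (sub a→l @1)
  lfyzhmlvhhd → lfazhmlvhhd (sub y→a @3)
  lfazhmlvhhd → lfazhmvhhd (del l @7)
  lfazhmvhhd → lfazhmvhhgd (ins g @10)
Edit distance = 4.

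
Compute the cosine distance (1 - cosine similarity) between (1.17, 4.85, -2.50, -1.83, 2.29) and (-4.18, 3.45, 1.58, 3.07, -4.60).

With u = (1.17, 4.85, -2.50, -1.83, 2.29), v = (-4.18, 3.45, 1.58, 3.07, -4.60):
u·v = 1.17·(-4.18) + 4.85·3.45 + (-2.5)·1.58 + (-1.83)·3.07 + 2.29·(-4.6) = (-4.8906) + 16.7325 + (-3.95) + (-5.6181) + (-10.534) = -8.2602.
|u| = √(1.17² + 4.85² + (-2.5)² + (-1.83)² + 2.29²) = √(1.3689 + 23.5225 + 6.25 + 3.3489 + 5.2441) = √39.7344, |v| = √((-4.18)² + 3.45² + 1.58² + 3.07² + (-4.6)²) = √(17.4724 + 11.9025 + 2.4964 + 9.4249 + 21.16) = √62.4562.
cos θ = (u·v)/(|u||v|) = -8.2602/(√39.7344·√62.4562) ≈ -0.1658
Cosine distance = 1 - cos θ ≈ 1 - (-0.1658) = 1.1658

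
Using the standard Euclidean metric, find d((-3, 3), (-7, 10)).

√(Σ(x_i - y_i)²) = √((-3 - (-7))² + (3 - 10)²)
= √(4² + (-7)²) = √(16 + 49) = √65 ≈ 8.0623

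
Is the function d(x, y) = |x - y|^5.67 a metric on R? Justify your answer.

No. d(x,y) = |x-y|^5.67 fails the triangle inequality since p = 5.67 > 1. Counterexample: x = 2, y = 14, z = 15. d(x,z) = |2 - 15|^5.67 = 13^5.67 ≈ 2070421.6845, but d(x,y) + d(y,z) = 12^5.67 + 1^5.67 ≈ 1315096.6307 + 1 = 1315097.6307. Since 2070421.6845 > 1315097.6307, the triangle inequality is violated.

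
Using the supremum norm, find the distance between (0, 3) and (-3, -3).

max(|x_i - y_i|) = max(|0 - (-3)|, |3 - (-3)|) = max(3, 6) = 6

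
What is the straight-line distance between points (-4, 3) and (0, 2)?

√(Σ(x_i - y_i)²) = √((-4 - 0)² + (3 - 2)²)
= √((-4)² + 1²) = √(16 + 1) = √17 ≈ 4.1231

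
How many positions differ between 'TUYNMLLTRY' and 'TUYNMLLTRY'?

Differing positions: none. Hamming distance = 0.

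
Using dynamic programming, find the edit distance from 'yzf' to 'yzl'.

Let D[i][j] be the edit distance between the first i characters of 'yzf' and the first j characters of 'yzl', with D[i][0] = i, D[0][j] = j, and D[i][j] = D[i-1][j-1] if the characters match, else 1 + min(D[i-1][j], D[i][j-1], D[i-1][j-1]). Filling the table (rows: prefixes of 'yzf', columns: prefixes of 'yzl'):
     ε  y  z  l
  ε  0  1  2  3
  y  1  0  1  2
  z  2  1  0  1
  f  3  2  1  1
The bottom-right entry gives D[3][3] = 1, so no sequence of fewer than 1 edit works. Backtracking through the table gives one optimal edit sequence (1 edit):
  yzf → yzl (sub f→l @3)
Edit distance = 1.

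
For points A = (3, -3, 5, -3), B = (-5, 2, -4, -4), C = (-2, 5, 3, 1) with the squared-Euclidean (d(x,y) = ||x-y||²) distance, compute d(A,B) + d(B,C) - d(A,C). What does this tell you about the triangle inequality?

d(A,B) = 8² + 5² + 9² + 1² = 171, d(B,C) = 3² + 3² + 7² + 5² = 92, d(A,C) = 5² + 8² + 2² + 4² = 109.
d(A,B) + d(B,C) - d(A,C) = 171 + 92 - 109 = 263 - 109 = 154. This is ≥ 0, so the triangle inequality holds for these points.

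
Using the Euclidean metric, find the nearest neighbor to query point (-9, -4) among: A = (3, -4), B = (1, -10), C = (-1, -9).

Distances: d(A) = 12, d(B) ≈ 11.6619, d(C) ≈ 9.434. Nearest: C = (-1, -9) with distance 9.434.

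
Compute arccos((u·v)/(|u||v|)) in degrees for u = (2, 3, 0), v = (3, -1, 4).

With u = (2, 3, 0), v = (3, -1, 4):
u·v = 2·3 + 3·(-1) + 0·4 = 6 + (-3) + 0 = 3.
|u| = √(2² + 3² + 0²) = √13, |v| = √(3² + (-1)² + 4²) = √26, so |u||v| = √(13·26) = √338.
cos θ = (u·v)/(|u||v|) = 3/√338 ≈ 0.163178
θ = arccos(0.163178) ≈ 80.61°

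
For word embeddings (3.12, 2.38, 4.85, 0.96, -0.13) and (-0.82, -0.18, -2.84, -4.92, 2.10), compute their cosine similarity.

With u = (3.12, 2.38, 4.85, 0.96, -0.13), v = (-0.82, -0.18, -2.84, -4.92, 2.10):
u·v = 3.12·(-0.82) + 2.38·(-0.18) + 4.85·(-2.84) + 0.96·(-4.92) + (-0.13)·2.1 = (-2.5584) + (-0.4284) + (-13.774) + (-4.7232) + (-0.273) = -21.757.
|u| = √(3.12² + 2.38² + 4.85² + 0.96² + (-0.13)²) = √(9.7344 + 5.6644 + 23.5225 + 0.9216 + 0.0169) = √39.8598, |v| = √((-0.82)² + (-0.18)² + (-2.84)² + (-4.92)² + 2.1²) = √(0.6724 + 0.0324 + 8.0656 + 24.2064 + 4.41) = √37.3868.
cos θ = (u·v)/(|u||v|) = -21.757/(√39.8598·√37.3868) ≈ -0.5636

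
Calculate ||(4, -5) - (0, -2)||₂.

√(Σ(x_i - y_i)²) = √((4 - 0)² + (-5 - (-2))²)
= √(4² + (-3)²) = √(16 + 9) = √25 = 5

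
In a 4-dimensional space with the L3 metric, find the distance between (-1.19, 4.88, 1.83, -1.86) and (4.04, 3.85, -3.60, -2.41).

(Σ|x_i - y_i|^3)^(1/3) = (|-1.19 - 4.04|^3 + |4.88 - 3.85|^3 + |1.83 - (-3.6)|^3 + |-1.86 - (-2.41)|^3)^(1/3)
= (5.23^3 + 1.03^3 + 5.43^3 + 0.55^3)^(1/3) ≈ (143.0557 + 1.0927 + 160.103 + 0.1664)^(1/3) = (304.4178)^(1/3) ≈ 6.727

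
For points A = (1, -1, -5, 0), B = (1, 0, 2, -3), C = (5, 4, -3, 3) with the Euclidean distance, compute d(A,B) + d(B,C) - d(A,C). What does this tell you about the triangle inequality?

d(A,B) = √(0² + 1² + 7² + 3²) = √59 ≈ 7.6811, d(B,C) = √(4² + 4² + 5² + 6²) = √93 ≈ 9.6437, d(A,C) = √(4² + 5² + 2² + 3²) = √54 ≈ 7.3485.
d(A,B) + d(B,C) - d(A,C) = 7.6811 + 9.6437 - 7.3485 = 17.3248 - 7.3485 = 9.9763 (to 4 decimal places). This is ≥ 0, so the triangle inequality holds for these points.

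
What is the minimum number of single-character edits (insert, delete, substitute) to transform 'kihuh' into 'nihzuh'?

Let D[i][j] be the edit distance between the first i characters of 'kihuh' and the first j characters of 'nihzuh', with D[i][0] = i, D[0][j] = j, and D[i][j] = D[i-1][j-1] if the characters match, else 1 + min(D[i-1][j], D[i][j-1], D[i-1][j-1]). Filling the table (rows: prefixes of 'kihuh', columns: prefixes of 'nihzuh'):
     ε  n  i  h  z  u  h
  ε  0  1  2  3  4  5  6
  k  1  1  2  3  4  5  6
  i  2  2  1  2  3  4  5
  h  3  3  2  1  2  3  4
  u  4  4  3  2  2  2  3
  h  5  5  4  3  3  3  2
The bottom-right entry gives D[5][6] = 2, so no sequence of fewer than 2 edits works. Backtracking through the table gives one optimal edit sequence (2 edits):
  kihuh → nihuh (sub k→n @1)
  nihuh → nihzuh (ins z @4)
Edit distance = 2.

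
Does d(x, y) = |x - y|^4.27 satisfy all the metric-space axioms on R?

No. d(x,y) = |x-y|^4.27 fails the triangle inequality since p = 4.27 > 1. Counterexample: x = 1, y = 11, z = 21. d(x,z) = |1 - 21|^4.27 = 20^4.27 ≈ 359251.0792, but d(x,y) + d(y,z) = 10^4.27 + 10^4.27 ≈ 18620.8714 + 18620.8714 = 37241.7428. Since 359251.0792 > 37241.7428, the triangle inequality is violated.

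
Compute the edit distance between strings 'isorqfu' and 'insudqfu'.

Let D[i][j] be the edit distance between the first i characters of 'isorqfu' and the first j characters of 'insudqfu', with D[i][0] = i, D[0][j] = j, and D[i][j] = D[i-1][j-1] if the characters match, else 1 + min(D[i-1][j], D[i][j-1], D[i-1][j-1]). Filling the table (rows: prefixes of 'isorqfu', columns: prefixes of 'insudqfu'):
     ε  i  n  s  u  d  q  f  u
  ε  0  1  2  3  4  5  6  7  8
  i  1  0  1  2  3  4  5  6  7
  s  2  1  1  1  2  3  4  5  6
  o  3  2  2  2  2  3  4  5  6
  r  4  3  3  3  3  3  4  5  6
  q  5  4  4  4  4  4  3  4  5
  f  6  5  5  5  5  5  4  3  4
  u  7  6  6  6  5  6  5  4  3
The bottom-right entry gives D[7][8] = 3, so no sequence of fewer than 3 edits works. Backtracking through the table gives one optimal edit sequence (3 edits):
  isorqfu → insorqfu (ins n @2)
  insorqfu → insurqfu (sub o→u @4)
  insurqfu → insudqfu (sub r→d @5)
Edit distance = 3.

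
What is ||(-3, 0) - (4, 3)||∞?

max(|x_i - y_i|) = max(|-3 - 4|, |0 - 3|) = max(7, 3) = 7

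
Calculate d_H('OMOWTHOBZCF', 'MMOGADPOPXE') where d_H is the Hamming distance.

Differing positions: 1, 4, 5, 6, 7, 8, 9, 10, 11. Hamming distance = 9.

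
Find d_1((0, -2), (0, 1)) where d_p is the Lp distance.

Σ|x_i - y_i| = |0 - 0| + |-2 - 1| = 0 + 3 = 3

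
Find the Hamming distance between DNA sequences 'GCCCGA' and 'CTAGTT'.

Differing positions: 1, 2, 3, 4, 5, 6. Hamming distance = 6.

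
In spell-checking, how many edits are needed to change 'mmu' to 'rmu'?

Let D[i][j] be the edit distance between the first i characters of 'mmu' and the first j characters of 'rmu', with D[i][0] = i, D[0][j] = j, and D[i][j] = D[i-1][j-1] if the characters match, else 1 + min(D[i-1][j], D[i][j-1], D[i-1][j-1]). Filling the table (rows: prefixes of 'mmu', columns: prefixes of 'rmu'):
     ε  r  m  u
  ε  0  1  2  3
  m  1  1  1  2
  m  2  2  1  2
  u  3  3  2  1
The bottom-right entry gives D[3][3] = 1, so no sequence of fewer than 1 edit works. Backtracking through the table gives one optimal edit sequence (1 edit):
  mmu → rmu (sub m→r @1)
Edit distance = 1.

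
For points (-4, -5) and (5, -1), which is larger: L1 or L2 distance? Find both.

L1 = |-4 - 5| + |-5 - (-1)| = 9 + 4 = 13
L2 = √(9² + 4²) = √97 ≈ 9.8489
L1 ≥ L2 always (equality iff movement is along one axis); L1 > L2 here.
Ratio L1/L2 = 13/√97 ≈ 1.32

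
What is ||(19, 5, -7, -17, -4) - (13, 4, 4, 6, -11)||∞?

max(|x_i - y_i|) = max(|19 - 13|, |5 - 4|, |-7 - 4|, |-17 - 6|, |-4 - (-11)|) = max(6, 1, 11, 23, 7) = 23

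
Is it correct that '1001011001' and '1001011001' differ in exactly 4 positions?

Differing positions: none. Hamming distance = 0, so the claim that d_H = 4 is false.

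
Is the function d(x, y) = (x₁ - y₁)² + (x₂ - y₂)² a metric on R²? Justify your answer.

No. The squared Euclidean distance fails the triangle inequality. Counterexample: x = (0, 0), y = (4, 3), z = (8, 6). d(x,z) = 8² + 6² = 100, but d(x,y) + d(y,z) = (4² + 3²) + (4² + 3²) = 25 + 25 = 50. Since 100 > 50, the triangle inequality is violated. (Note: √d, the ordinary Euclidean distance, IS a metric.)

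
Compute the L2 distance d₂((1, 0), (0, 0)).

√(Σ(x_i - y_i)²) = √((1 - 0)² + (0 - 0)²)
= √(1² + 0²) = √(1 + 0) = √1 = 1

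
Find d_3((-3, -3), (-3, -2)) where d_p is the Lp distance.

(Σ|x_i - y_i|^3)^(1/3) = (|-3 - (-3)|^3 + |-3 - (-2)|^3)^(1/3)
= (0^3 + 1^3)^(1/3) = (0 + 1)^(1/3) = (1)^(1/3) = 1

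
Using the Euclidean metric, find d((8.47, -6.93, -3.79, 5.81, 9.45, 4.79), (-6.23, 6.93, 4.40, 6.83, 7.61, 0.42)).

√(Σ(x_i - y_i)²) = √((8.47 - (-6.23))² + (-6.93 - 6.93)² + (-3.79 - 4.4)² + (5.81 - 6.83)² + (9.45 - 7.61)² + (4.79 - 0.42)²)
= √(14.7² + (-13.86)² + (-8.19)² + (-1.02)² + 1.84² + 4.37²) = √(216.09 + 192.0996 + 67.0761 + 1.0404 + 3.3856 + 19.0969) = √498.7886 ≈ 22.3336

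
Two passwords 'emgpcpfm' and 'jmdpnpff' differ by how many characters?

Differing positions: 1, 3, 5, 8. Hamming distance = 4.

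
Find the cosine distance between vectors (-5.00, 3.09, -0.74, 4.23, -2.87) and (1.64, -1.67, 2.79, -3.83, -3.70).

With u = (-5.00, 3.09, -0.74, 4.23, -2.87), v = (1.64, -1.67, 2.79, -3.83, -3.70):
u·v = (-5)·1.64 + 3.09·(-1.67) + (-0.74)·2.79 + 4.23·(-3.83) + (-2.87)·(-3.7) = (-8.2) + (-5.1603) + (-2.0646) + (-16.2009) + 10.619 = -21.0068.
|u| = √((-5)² + 3.09² + (-0.74)² + 4.23² + (-2.87)²) = √(25 + 9.5481 + 0.5476 + 17.8929 + 8.2369) = √61.2255, |v| = √(1.64² + (-1.67)² + 2.79² + (-3.83)² + (-3.7)²) = √(2.6896 + 2.7889 + 7.7841 + 14.6689 + 13.69) = √41.6215.
cos θ = (u·v)/(|u||v|) = -21.0068/(√61.2255·√41.6215) ≈ -0.4161
Cosine distance = 1 - cos θ ≈ 1 - (-0.4161) = 1.4161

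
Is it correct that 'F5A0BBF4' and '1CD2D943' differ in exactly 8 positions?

Differing positions: 1, 2, 3, 4, 5, 6, 7, 8. Hamming distance = 8, so the claim is true.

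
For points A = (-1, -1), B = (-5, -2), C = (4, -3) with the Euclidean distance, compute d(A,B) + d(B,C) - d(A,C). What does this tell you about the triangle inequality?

d(A,B) = √(4² + 1²) = √17 ≈ 4.1231, d(B,C) = √(9² + 1²) = √82 ≈ 9.0554, d(A,C) = √(5² + 2²) = √29 ≈ 5.3852.
d(A,B) + d(B,C) - d(A,C) = 4.1231 + 9.0554 - 5.3852 = 13.1785 - 5.3852 = 7.7933 (to 4 decimal places). This is ≥ 0, so the triangle inequality holds for these points.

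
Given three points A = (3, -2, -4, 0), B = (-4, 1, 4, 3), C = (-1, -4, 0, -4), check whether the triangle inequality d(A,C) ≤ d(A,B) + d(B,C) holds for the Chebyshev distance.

d(A,B) = max(7, 3, 8, 3) = 8, d(B,C) = max(3, 5, 4, 7) = 7, d(A,C) = max(4, 2, 4, 4) = 4.
d(A,C) = 4 ≤ 8 + 7 = 15. Triangle inequality is satisfied.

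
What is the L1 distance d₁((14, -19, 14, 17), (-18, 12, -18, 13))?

Σ|x_i - y_i| = |14 - (-18)| + |-19 - 12| + |14 - (-18)| + |17 - 13| = 32 + 31 + 32 + 4 = 99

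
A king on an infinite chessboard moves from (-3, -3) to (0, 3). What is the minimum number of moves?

max(|x_i - y_i|) = max(|-3 - 0|, |-3 - 3|) = max(3, 6) = 6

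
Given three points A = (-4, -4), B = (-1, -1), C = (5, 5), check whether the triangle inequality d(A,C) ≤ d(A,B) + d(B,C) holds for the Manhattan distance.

d(A,B) = 3 + 3 = 6, d(B,C) = 6 + 6 = 12, d(A,C) = 9 + 9 = 18.
d(A,C) = 18 ≤ 6 + 12 = 18. Triangle inequality is satisfied.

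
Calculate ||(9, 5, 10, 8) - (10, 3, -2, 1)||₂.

√(Σ(x_i - y_i)²) = √((9 - 10)² + (5 - 3)² + (10 - (-2))² + (8 - 1)²)
= √((-1)² + 2² + 12² + 7²) = √(1 + 4 + 144 + 49) = √198 ≈ 14.0712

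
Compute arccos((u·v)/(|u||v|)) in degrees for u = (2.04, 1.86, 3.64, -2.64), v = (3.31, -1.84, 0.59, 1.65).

With u = (2.04, 1.86, 3.64, -2.64), v = (3.31, -1.84, 0.59, 1.65):
u·v = 2.04·3.31 + 1.86·(-1.84) + 3.64·0.59 + (-2.64)·1.65 = 6.7524 + (-3.4224) + 2.1476 + (-4.356) = 1.1216.
|u| = √(2.04² + 1.86² + 3.64² + (-2.64)²) = √(4.1616 + 3.4596 + 13.2496 + 6.9696) = √27.8404, |v| = √(3.31² + (-1.84)² + 0.59² + 1.65²) = √(10.9561 + 3.3856 + 0.3481 + 2.7225) = √17.4123.
cos θ = (u·v)/(|u||v|) = 1.1216/(√27.8404·√17.4123) ≈ 0.050942
θ = arccos(0.050942) ≈ 87.08°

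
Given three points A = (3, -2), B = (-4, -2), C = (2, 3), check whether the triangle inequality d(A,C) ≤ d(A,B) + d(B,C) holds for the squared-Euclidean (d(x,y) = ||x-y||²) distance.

d(A,B) = 7² + 0² = 49, d(B,C) = 6² + 5² = 61, d(A,C) = 1² + 5² = 26.
d(A,C) = 26 ≤ 49 + 61 = 110. Triangle inequality is satisfied.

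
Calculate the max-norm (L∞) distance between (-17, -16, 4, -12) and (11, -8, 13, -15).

max(|x_i - y_i|) = max(|-17 - 11|, |-16 - (-8)|, |4 - 13|, |-12 - (-15)|) = max(28, 8, 9, 3) = 28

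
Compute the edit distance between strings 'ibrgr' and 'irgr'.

Let D[i][j] be the edit distance between the first i characters of 'ibrgr' and the first j characters of 'irgr', with D[i][0] = i, D[0][j] = j, and D[i][j] = D[i-1][j-1] if the characters match, else 1 + min(D[i-1][j], D[i][j-1], D[i-1][j-1]). Filling the table (rows: prefixes of 'ibrgr', columns: prefixes of 'irgr'):
     ε  i  r  g  r
  ε  0  1  2  3  4
  i  1  0  1  2  3
  b  2  1  1  2  3
  r  3  2  1  2  2
  g  4  3  2  1  2
  r  5  4  3  2  1
The bottom-right entry gives D[5][4] = 1, so no sequence of fewer than 1 edit works. Backtracking through the table gives one optimal edit sequence (1 edit):
  ibrgr → irgr (del b @2)
Edit distance = 1.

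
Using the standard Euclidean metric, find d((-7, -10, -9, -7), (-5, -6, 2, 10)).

√(Σ(x_i - y_i)²) = √((-7 - (-5))² + (-10 - (-6))² + (-9 - 2)² + (-7 - 10)²)
= √((-2)² + (-4)² + (-11)² + (-17)²) = √(4 + 16 + 121 + 289) = √430 ≈ 20.7364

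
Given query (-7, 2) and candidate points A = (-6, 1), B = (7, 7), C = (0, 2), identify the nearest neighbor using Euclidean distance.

Distances: d(A) ≈ 1.4142, d(B) ≈ 14.8661, d(C) = 7. Nearest: A = (-6, 1) with distance 1.4142.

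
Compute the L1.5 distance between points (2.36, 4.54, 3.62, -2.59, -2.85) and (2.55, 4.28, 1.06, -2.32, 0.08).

(Σ|x_i - y_i|^1.5)^(1/1.5) = (|2.36 - 2.55|^1.5 + |4.54 - 4.28|^1.5 + |3.62 - 1.06|^1.5 + |-2.59 - (-2.32)|^1.5 + |-2.85 - 0.08|^1.5)^(1/1.5)
= (0.19^1.5 + 0.26^1.5 + 2.56^1.5 + 0.27^1.5 + 2.93^1.5)^(1/1.5) ≈ (0.0828 + 0.1326 + 4.096 + 0.1403 + 5.0154)^(1/1.5) = (9.4671)^(1/1.5) ≈ 4.4752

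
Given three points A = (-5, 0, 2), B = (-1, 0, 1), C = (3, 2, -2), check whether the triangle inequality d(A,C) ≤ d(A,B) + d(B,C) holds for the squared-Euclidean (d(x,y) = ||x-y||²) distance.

d(A,B) = 4² + 0² + 1² = 17, d(B,C) = 4² + 2² + 3² = 29, d(A,C) = 8² + 2² + 4² = 84.
d(A,C) = 84 > 17 + 29 = 46. Triangle inequality is VIOLATED. (Squared-Euclidean is not a metric — this is a counterexample.)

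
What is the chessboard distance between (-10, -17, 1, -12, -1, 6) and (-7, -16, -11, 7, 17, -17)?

max(|x_i - y_i|) = max(|-10 - (-7)|, |-17 - (-16)|, |1 - (-11)|, |-12 - 7|, |-1 - 17|, |6 - (-17)|) = max(3, 1, 12, 19, 18, 23) = 23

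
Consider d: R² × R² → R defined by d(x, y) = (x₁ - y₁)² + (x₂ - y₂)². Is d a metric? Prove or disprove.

No. The squared Euclidean distance fails the triangle inequality. Counterexample: x = (0, 0), y = (5, 4), z = (10, 8). d(x,z) = 10² + 8² = 164, but d(x,y) + d(y,z) = (5² + 4²) + (5² + 4²) = 41 + 41 = 82. Since 164 > 82, the triangle inequality is violated. (Note: √d, the ordinary Euclidean distance, IS a metric.)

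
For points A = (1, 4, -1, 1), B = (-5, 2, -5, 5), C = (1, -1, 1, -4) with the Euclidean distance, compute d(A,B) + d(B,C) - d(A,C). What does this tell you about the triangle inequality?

d(A,B) = √(6² + 2² + 4² + 4²) = √72 ≈ 8.4853, d(B,C) = √(6² + 3² + 6² + 9²) = √162 ≈ 12.7279, d(A,C) = √(0² + 5² + 2² + 5²) = √54 ≈ 7.3485.
d(A,B) + d(B,C) - d(A,C) = 8.4853 + 12.7279 - 7.3485 = 21.2132 - 7.3485 = 13.8647 (to 4 decimal places). This is ≥ 0, so the triangle inequality holds for these points.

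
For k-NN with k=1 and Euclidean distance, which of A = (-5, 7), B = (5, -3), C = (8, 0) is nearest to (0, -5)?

Distances: d(A) = 13, d(B) ≈ 5.3852, d(C) ≈ 9.434. Nearest: B = (5, -3) with distance 5.3852.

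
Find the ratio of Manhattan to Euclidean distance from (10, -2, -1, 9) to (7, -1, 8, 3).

L1 = |10 - 7| + |-2 - (-1)| + |-1 - 8| + |9 - 3| = 3 + 1 + 9 + 6 = 19
L2 = √(3² + 1² + 9² + 6²) = √127 ≈ 11.2694
L1 ≥ L2 always (equality iff movement is along one axis); L1 > L2 here.
Ratio L1/L2 = 19/√127 ≈ 1.686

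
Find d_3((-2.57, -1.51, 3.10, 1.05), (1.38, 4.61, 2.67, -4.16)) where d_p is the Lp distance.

(Σ|x_i - y_i|^3)^(1/3) = (|-2.57 - 1.38|^3 + |-1.51 - 4.61|^3 + |3.1 - 2.67|^3 + |1.05 - (-4.16)|^3)^(1/3)
= (3.95^3 + 6.12^3 + 0.43^3 + 5.21^3)^(1/3) ≈ (61.6299 + 229.2209 + 0.0795 + 141.4208)^(1/3) = (432.3511)^(1/3) ≈ 7.5616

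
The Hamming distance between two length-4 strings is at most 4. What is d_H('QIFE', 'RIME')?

Differing positions: 1, 3. Hamming distance = 2. The maximum possible Hamming distance for length-4 strings is 4, so d_H/4 = 2/4 = 0.5.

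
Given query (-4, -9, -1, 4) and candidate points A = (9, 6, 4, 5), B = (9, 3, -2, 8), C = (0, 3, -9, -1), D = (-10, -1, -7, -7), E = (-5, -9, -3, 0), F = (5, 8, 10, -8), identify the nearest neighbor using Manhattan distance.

Distances: d(A) = 34, d(B) = 30, d(C) = 29, d(D) = 31, d(E) = 7, d(F) = 49. Nearest: E = (-5, -9, -3, 0) with distance 7.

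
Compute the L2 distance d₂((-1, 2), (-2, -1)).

√(Σ(x_i - y_i)²) = √((-1 - (-2))² + (2 - (-1))²)
= √(1² + 3²) = √(1 + 9) = √10 ≈ 3.1623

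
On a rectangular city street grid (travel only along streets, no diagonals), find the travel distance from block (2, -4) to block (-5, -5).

Σ|x_i - y_i| = |2 - (-5)| + |-4 - (-5)| = 7 + 1 = 8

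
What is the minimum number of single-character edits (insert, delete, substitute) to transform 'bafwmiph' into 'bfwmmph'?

Let D[i][j] be the edit distance between the first i characters of 'bafwmiph' and the first j characters of 'bfwmmph', with D[i][0] = i, D[0][j] = j, and D[i][j] = D[i-1][j-1] if the characters match, else 1 + min(D[i-1][j], D[i][j-1], D[i-1][j-1]). Filling the table (rows: prefixes of 'bafwmiph', columns: prefixes of 'bfwmmph'):
     ε  b  f  w  m  m  p  h
  ε  0  1  2  3  4  5  6  7
  b  1  0  1  2  3  4  5  6
  a  2  1  1  2  3  4  5  6
  f  3  2  1  2  3  4  5  6
  w  4  3  2  1  2  3  4  5
  m  5  4  3  2  1  2  3  4
  i  6  5  4  3  2  2  3  4
  p  7  6  5  4  3  3  2  3
  h  8  7  6  5  4  4  3  2
The bottom-right entry gives D[8][7] = 2, so no sequence of fewer than 2 edits works. Backtracking through the table gives one optimal edit sequence (2 edits):
  bafwmiph → bfwmiph (del a @2)
  bfwmiph → bfwmmph (sub i→m @5)
Edit distance = 2.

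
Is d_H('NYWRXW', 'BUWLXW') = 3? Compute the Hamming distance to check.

Differing positions: 1, 2, 4. Hamming distance = 3, so the claim is true.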